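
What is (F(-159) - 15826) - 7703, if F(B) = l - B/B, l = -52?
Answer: -23582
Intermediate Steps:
F(B) = -53 (F(B) = -52 - B/B = -52 - 1*1 = -52 - 1 = -53)
(F(-159) - 15826) - 7703 = (-53 - 15826) - 7703 = -15879 - 7703 = -23582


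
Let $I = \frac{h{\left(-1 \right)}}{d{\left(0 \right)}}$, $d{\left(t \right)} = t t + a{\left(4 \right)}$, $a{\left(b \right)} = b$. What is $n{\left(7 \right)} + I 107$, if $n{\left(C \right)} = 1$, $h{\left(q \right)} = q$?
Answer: $- \frac{103}{4} \approx -25.75$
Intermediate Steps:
$d{\left(t \right)} = 4 + t^{2}$ ($d{\left(t \right)} = t t + 4 = t^{2} + 4 = 4 + t^{2}$)
$I = - \frac{1}{4}$ ($I = - \frac{1}{4 + 0^{2}} = - \frac{1}{4 + 0} = - \frac{1}{4} \approx -0.25$)
$n{\left(7 \right)} + I 107 = 1 - \frac{107}{4} = - \frac{103}{4}$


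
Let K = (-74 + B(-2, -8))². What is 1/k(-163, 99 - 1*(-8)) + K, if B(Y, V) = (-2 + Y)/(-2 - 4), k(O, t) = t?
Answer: 5178809/963 ≈ 5377.8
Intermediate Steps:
B(Y, V) = ⅓ - Y/6 (B(Y, V) = (-2 + Y)/(-6) = (-2 + Y)*(-⅙) = ⅓ - Y/6)
K = 48400/9 (K = (-74 + (⅓ - ⅙*(-2)))² = (-74 + (⅓ + ⅓))² = (-74 + ⅔)² = (-220/3)² = 48400/9 ≈ 5377.8)
1/k(-163, 99 - 1*(-8)) + K = 1/(99 - 1*(-8)) + 48400/9 = 1/(99 + 8) + 48400/9 = 1/107 + 48400/9 = 5178809/963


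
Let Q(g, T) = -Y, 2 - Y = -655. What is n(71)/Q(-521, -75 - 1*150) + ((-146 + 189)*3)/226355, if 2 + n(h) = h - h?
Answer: 537463/148715235 ≈ 0.0036140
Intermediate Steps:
Y = 657 (Y = 2 - 1*(-655) = 2 + 655 = 657)
n(h) = -2 (n(h) = -2 + (h - h) = -2 + 0 = -2)
Q(g, T) = -657 (Q(g, T) = -1*657 = -657)
n(71)/Q(-521, -75 - 1*150) + ((-146 + 189)*3)/226355 = -2/(-657) + ((-146 + 189)*3)/226355 = -2*(-1/657) + (43*3)*(1/226355) = 2/657 + 129*(1/226355) = 2/657 + 129/226355 = 537463/148715235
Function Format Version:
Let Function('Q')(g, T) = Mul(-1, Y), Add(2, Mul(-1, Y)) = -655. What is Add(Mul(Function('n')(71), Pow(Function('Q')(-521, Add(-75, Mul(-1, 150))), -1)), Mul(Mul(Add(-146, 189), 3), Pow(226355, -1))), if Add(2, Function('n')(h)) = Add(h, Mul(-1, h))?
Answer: Rational(537463, 148715235) ≈ 0.0036140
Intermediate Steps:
Y = 657 (Y = Add(2, Mul(-1, -655)) = Add(2, 655) = 657)
Function('n')(h) = -2 (Function('n')(h) = Add(-2, Add(h, Mul(-1, h))) = Add(-2, 0) = -2)
Function('Q')(g, T) = -657 (Function('Q')(g, T) = Mul(-1, 657) = -657)
Add(Mul(Function('n')(71), Pow(Function('Q')(-521, Add(-75, Mul(-1, 150))), -1)), Mul(Mul(Add(-146, 189), 3), Pow(226355, -1))) = Add(Mul(-2, Pow(-657, -1)), Mul(Mul(Add(-146, 189), 3), Pow(226355, -1))) = Add(Mul(-2, Rational(-1, 657)), Mul(Mul(43, 3), Rational(1, 226355))) = Add(Rational(2, 657), Mul(129, Rational(1, 226355))) = Add(Rational(2, 657), Rational(129, 226355)) = Rational(537463, 148715235)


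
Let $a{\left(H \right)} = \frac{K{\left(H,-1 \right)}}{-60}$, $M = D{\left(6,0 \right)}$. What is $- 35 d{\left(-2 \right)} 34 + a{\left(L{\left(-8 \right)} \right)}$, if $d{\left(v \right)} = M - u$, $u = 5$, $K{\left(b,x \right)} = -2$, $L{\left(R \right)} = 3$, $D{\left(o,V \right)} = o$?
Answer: $- \frac{35699}{30} \approx -1190.0$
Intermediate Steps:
$M = 6$
$d{\left(v \right)} = 1$ ($d{\left(v \right)} = 6 - 5 = 1$)
$a{\left(H \right)} = \frac{1}{30}$ ($a{\left(H \right)} = - \frac{2}{-60} = \left(-2\right) \left(- \frac{1}{60}\right) = \frac{1}{30}$)
$- 35 d{\left(-2 \right)} 34 + a{\left(L{\left(-8 \right)} \right)} = \left(-35\right) 1 \cdot 34 + \frac{1}{30} = \left(-35\right) 34 + \frac{1}{30} = -1190 + \frac{1}{30} = - \frac{35699}{30}$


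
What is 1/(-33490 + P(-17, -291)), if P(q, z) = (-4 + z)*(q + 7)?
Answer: -1/30540 ≈ -3.2744e-5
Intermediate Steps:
P(q, z) = (-4 + z)*(7 + q)
1/(-33490 + P(-17, -291)) = 1/(-33490 + (-28 - 4*(-17) + 7*(-291) - 17*(-291))) = 1/(-33490 + (-28 + 68 - 2037 + 4947)) = 1/(-33490 + 2950) = 1/(-30540) = -1/30540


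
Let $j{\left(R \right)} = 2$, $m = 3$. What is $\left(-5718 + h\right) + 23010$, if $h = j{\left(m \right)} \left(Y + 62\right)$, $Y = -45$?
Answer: $17326$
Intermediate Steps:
$h = 34$ ($h = 2 \left(-45 + 62\right) = 2 \cdot 17 = 34$)
$\left(-5718 + h\right) + 23010 = \left(-5718 + 34\right) + 23010 = -5684 + 23010 = 17326$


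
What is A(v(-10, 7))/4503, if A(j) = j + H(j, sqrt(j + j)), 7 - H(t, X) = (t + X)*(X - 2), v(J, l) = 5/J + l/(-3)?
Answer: 25/27018 + 29*I*sqrt(51)/81054 ≈ 0.00092531 + 0.0025551*I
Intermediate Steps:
v(J, l) = 5/J - l/3 (v(J, l) = 5/J + l*(-1/3) = 5/J - l/3)
H(t, X) = 7 - (-2 + X)*(X + t) (H(t, X) = 7 - (t + X)*(X - 2) = 7 - (X + t)*(-2 + X) = 7 - (-2 + X)*(X + t))
A(j) = 7 + j - sqrt(2)*j**(3/2) + 2*sqrt(2)*sqrt(j) (A(j) = j + (7 - (sqrt(j + j))**2 + 2*sqrt(j + j) + 2*j - sqrt(j + j)*j) = j + (7 - (sqrt(2*j))**2 + 2*sqrt(2*j) + 2*j - sqrt(2*j)*j) = j + (7 - (sqrt(2)*sqrt(j))**2 + 2*(sqrt(2)*sqrt(j)) + 2*j - sqrt(2)*sqrt(j)*j) = j + (7 - 2*j + 2*sqrt(2)*sqrt(j) + 2*j - sqrt(2)*j**(3/2)) = j + (7 - sqrt(2)*j**(3/2) + 2*sqrt(2)*sqrt(j)) = 7 + j - sqrt(2)*j**(3/2) + 2*sqrt(2)*sqrt(j))
A(v(-10, 7))/4503 = (7 + (5/(-10) - 1/3*7) - sqrt(2)*(5/(-10) - 1/3*7)**(3/2) + 2*sqrt(2)*sqrt(5/(-10) - 1/3*7))/4503 = (7 + (5*(-1/10) - 7/3) - sqrt(2)*(5*(-1/10) - 7/3)**(3/2) + 2*sqrt(2)*sqrt(5*(-1/10) - 7/3))*(1/4503) = (7 + (-1/2 - 7/3) - sqrt(2)*(-1/2 - 7/3)**(3/2) + 2*sqrt(2)*sqrt(-1/2 - 7/3))*(1/4503) = (7 - 17/6 - sqrt(2)*(-17/6)**(3/2) + 2*sqrt(2)*sqrt(-17/6))*(1/4503) = (7 - 17/6 - sqrt(2)*(-17*I*sqrt(102)/36) + 2*sqrt(2)*(I*sqrt(102)/6))*(1/4503) = (7 - 17/6 + 17*I*sqrt(51)/18 + 2*I*sqrt(51)/3)*(1/4503) = (25/6 + 29*I*sqrt(51)/18)*(1/4503) = 25/27018 + 29*I*sqrt(51)/81054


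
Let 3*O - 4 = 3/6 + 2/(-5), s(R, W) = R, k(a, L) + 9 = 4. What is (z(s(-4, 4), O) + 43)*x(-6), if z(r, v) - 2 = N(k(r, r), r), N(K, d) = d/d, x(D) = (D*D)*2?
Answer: 3312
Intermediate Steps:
k(a, L) = -5 (k(a, L) = -9 + 4 = -5)
x(D) = 2*D**2 (x(D) = D**2*2 = 2*D**2)
O = 41/30 (O = 4/3 + (3/6 + 2/(-5))/3 = 4/3 + (3*(1/6) + 2*(-1/5))/3 = 4/3 + (1/2 - 2/5)/3 = 4/3 + (1/3)*(1/10) = 4/3 + 1/30 = 41/30 ≈ 1.3667)
N(K, d) = 1
z(r, v) = 3 (z(r, v) = 2 + 1 = 3)
(z(s(-4, 4), O) + 43)*x(-6) = (3 + 43)*(2*(-6)**2) = 46*(2*36) = 46*72 = 3312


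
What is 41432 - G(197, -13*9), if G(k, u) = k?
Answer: 41235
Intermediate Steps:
41432 - G(197, -13*9) = 41432 - 1*197 = 41432 - 197 = 41235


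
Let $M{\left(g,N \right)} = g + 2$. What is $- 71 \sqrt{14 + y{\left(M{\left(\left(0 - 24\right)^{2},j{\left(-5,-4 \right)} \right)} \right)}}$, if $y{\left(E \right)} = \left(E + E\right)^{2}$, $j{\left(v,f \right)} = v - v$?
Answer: $- 355 \sqrt{53454} \approx -82076.0$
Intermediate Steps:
$j{\left(v,f \right)} = 0$
$M{\left(g,N \right)} = 2 + g$
$y{\left(E \right)} = 4 E^{2}$ ($y{\left(E \right)} = \left(2 E\right)^{2} = 4 E^{2}$)
$- 71 \sqrt{14 + y{\left(M{\left(\left(0 - 24\right)^{2},j{\left(-5,-4 \right)} \right)} \right)}} = - 71 \sqrt{14 + 4 \left(2 + \left(0 - 24\right)^{2}\right)^{2}} = - 71 \sqrt{14 + 4 \left(2 + \left(-24\right)^{2}\right)^{2}} = - 71 \sqrt{14 + 4 \left(2 + 576\right)^{2}} = - 71 \sqrt{14 + 4 \cdot 578^{2}} = - 71 \sqrt{14 + 4 \cdot 334084} = - 71 \sqrt{14 + 1336336} = - 71 \sqrt{1336350} = - 71 \cdot 5 \sqrt{53454} = - 355 \sqrt{53454}$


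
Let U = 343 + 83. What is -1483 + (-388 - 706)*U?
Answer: -467527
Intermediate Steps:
U = 426
-1483 + (-388 - 706)*U = -1483 + (-388 - 706)*426 = -1483 - 1094*426 = -1483 - 466044 = -467527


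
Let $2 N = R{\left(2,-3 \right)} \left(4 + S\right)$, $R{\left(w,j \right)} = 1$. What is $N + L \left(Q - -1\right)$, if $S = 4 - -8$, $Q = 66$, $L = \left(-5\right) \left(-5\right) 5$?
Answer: $8383$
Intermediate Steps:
$L = 125$ ($L = 25 \cdot 5 = 125$)
$S = 12$ ($S = 4 + 8 = 12$)
$N = 8$ ($N = \frac{1 \left(4 + 12\right)}{2} = \frac{1 \cdot 16}{2} = \frac{1}{2} \cdot 16 = 8$)
$N + L \left(Q - -1\right) = 8 + 125 \left(66 - -1\right) = 8 + 125 \left(66 + 1\right) = 8 + 125 \cdot 67 = 8 + 8375 = 8383$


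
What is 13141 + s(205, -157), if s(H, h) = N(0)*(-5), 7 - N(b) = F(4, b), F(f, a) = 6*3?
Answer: 13196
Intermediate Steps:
F(f, a) = 18
N(b) = -11 (N(b) = 7 - 1*18 = 7 - 18 = -11)
s(H, h) = 55 (s(H, h) = -11*(-5) = 55)
13141 + s(205, -157) = 13141 + 55 = 13196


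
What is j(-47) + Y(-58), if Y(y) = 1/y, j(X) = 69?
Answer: 4001/58 ≈ 68.983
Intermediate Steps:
j(-47) + Y(-58) = 69 + 1/(-58) = 69 - 1/58 = 4001/58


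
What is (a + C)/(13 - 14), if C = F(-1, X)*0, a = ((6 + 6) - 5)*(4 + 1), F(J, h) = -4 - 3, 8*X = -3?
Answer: -35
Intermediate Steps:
X = -3/8 (X = (⅛)*(-3) = -3/8 ≈ -0.37500)
F(J, h) = -7
a = 35 (a = (12 - 5)*5 = 7*5 = 35)
C = 0 (C = -7*0 = 0)
(a + C)/(13 - 14) = (35 + 0)/(13 - 14) = 35/(-1) = -1*35 = -35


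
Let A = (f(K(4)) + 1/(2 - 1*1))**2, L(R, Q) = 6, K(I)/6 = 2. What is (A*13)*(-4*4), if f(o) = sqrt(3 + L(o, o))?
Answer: -3328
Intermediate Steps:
K(I) = 12 (K(I) = 6*2 = 12)
f(o) = 3 (f(o) = sqrt(3 + 6) = sqrt(9) = 3)
A = 16 (A = (3 + 1/(2 - 1*1))**2 = (3 + 1/(2 - 1))**2 = (3 + 1/1)**2 = (3 + 1)**2 = 4**2 = 16)
(A*13)*(-4*4) = (16*13)*(-4*4) = 208*(-16) = -3328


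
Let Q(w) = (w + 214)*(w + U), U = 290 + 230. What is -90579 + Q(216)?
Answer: 225901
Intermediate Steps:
U = 520
Q(w) = (214 + w)*(520 + w) (Q(w) = (w + 214)*(w + 520) = (214 + w)*(520 + w))
-90579 + Q(216) = -90579 + (111280 + 216² + 734*216) = -90579 + (111280 + 46656 + 158544) = -90579 + 316480 = 225901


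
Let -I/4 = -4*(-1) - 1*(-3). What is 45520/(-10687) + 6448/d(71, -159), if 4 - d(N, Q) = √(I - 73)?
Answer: 20793328/96183 + 496*I*√101/9 ≈ 216.19 + 553.86*I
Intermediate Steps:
I = -28 (I = -4*(-4*(-1) - 1*(-3)) = -4*(4 + 3) = -4*7 = -28)
d(N, Q) = 4 - I*√101 (d(N, Q) = 4 - √(-28 - 73) = 4 - √(-101) = 4 - I*√101)
45520/(-10687) + 6448/d(71, -159) = 45520/(-10687) + 6448/(4 - I*√101) = 45520*(-1/10687) + 6448/(4 - I*√101) = -45520/10687 + 6448/(4 - I*√101)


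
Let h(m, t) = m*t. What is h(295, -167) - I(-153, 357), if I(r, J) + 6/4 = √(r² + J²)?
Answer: -98527/2 - 51*√58 ≈ -49652.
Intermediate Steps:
I(r, J) = -3/2 + √(J² + r²) (I(r, J) = -3/2 + √(r² + J²) = -3/2 + √(J² + r²))
h(295, -167) - I(-153, 357) = 295*(-167) - (-3/2 + √(357² + (-153)²)) = -49265 - (-3/2 + √(127449 + 23409)) = -49265 - (-3/2 + √150858) = -49265 - (-3/2 + 51*√58) = -49265 + (3/2 - 51*√58) = -98527/2 - 51*√58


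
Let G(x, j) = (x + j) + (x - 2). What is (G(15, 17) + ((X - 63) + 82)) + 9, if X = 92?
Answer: 165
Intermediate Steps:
G(x, j) = -2 + j + 2*x (G(x, j) = (j + x) + (-2 + x) = -2 + j + 2*x)
(G(15, 17) + ((X - 63) + 82)) + 9 = ((-2 + 17 + 2*15) + ((92 - 63) + 82)) + 9 = ((-2 + 17 + 30) + (29 + 82)) + 9 = (45 + 111) + 9 = 156 + 9 = 165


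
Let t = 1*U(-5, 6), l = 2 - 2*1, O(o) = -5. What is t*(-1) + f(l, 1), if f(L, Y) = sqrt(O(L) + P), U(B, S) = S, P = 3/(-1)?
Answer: -6 + 2*I*sqrt(2) ≈ -6.0 + 2.8284*I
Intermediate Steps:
P = -3 (P = 3*(-1) = -3)
l = 0 (l = 2 - 2 = 0)
t = 6 (t = 1*6 = 6)
f(L, Y) = 2*I*sqrt(2) (f(L, Y) = sqrt(-5 - 3) = sqrt(-8) = 2*I*sqrt(2))
t*(-1) + f(l, 1) = 6*(-1) + 2*I*sqrt(2) = -6 + 2*I*sqrt(2)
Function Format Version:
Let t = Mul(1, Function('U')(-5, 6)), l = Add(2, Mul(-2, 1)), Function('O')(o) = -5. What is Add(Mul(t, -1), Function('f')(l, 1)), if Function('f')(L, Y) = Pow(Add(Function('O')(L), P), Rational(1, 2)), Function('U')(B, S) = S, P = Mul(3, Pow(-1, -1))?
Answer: Add(-6, Mul(2, I, Pow(2, Rational(1, 2)))) ≈ Add(-6.0000, Mul(2.8284, I))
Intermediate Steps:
P = -3 (P = Mul(3, -1) = -3)
l = 0 (l = Add(2, -2) = 0)
t = 6 (t = Mul(1, 6) = 6)
Function('f')(L, Y) = Mul(2, I, Pow(2, Rational(1, 2))) (Function('f')(L, Y) = Pow(Add(-5, -3), Rational(1, 2)) = Pow(-8, Rational(1, 2)) = Mul(2, I, Pow(2, Rational(1, 2))))
Add(Mul(t, -1), Function('f')(l, 1)) = Add(Mul(6, -1), Mul(2, I, Pow(2, Rational(1, 2)))) = Add(-6, Mul(2, I, Pow(2, Rational(1, 2))))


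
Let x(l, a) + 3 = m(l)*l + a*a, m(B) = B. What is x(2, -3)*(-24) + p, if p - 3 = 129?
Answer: -108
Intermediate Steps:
p = 132 (p = 3 + 129 = 132)
x(l, a) = -3 + a² + l² (x(l, a) = -3 + (l*l + a*a) = -3 + (l² + a²) = -3 + (a² + l²) = -3 + a² + l²)
x(2, -3)*(-24) + p = (-3 + (-3)² + 2²)*(-24) + 132 = (-3 + 9 + 4)*(-24) + 132 = 10*(-24) + 132 = -240 + 132 = -108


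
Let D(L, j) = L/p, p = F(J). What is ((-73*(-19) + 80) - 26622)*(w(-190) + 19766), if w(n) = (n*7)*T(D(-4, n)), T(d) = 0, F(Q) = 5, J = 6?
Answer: -497213730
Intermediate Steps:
p = 5
D(L, j) = L/5
w(n) = 0 (w(n) = (n*7)*0 = (7*n)*0 = 0)
((-73*(-19) + 80) - 26622)*(w(-190) + 19766) = ((-73*(-19) + 80) - 26622)*(0 + 19766) = ((1387 + 80) - 26622)*19766 = (1467 - 26622)*19766 = -25155*19766 = -497213730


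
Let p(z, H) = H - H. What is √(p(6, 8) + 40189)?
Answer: √40189 ≈ 200.47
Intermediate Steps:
p(z, H) = 0
√(p(6, 8) + 40189) = √(0 + 40189) = √40189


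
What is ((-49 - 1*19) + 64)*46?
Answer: -184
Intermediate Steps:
((-49 - 1*19) + 64)*46 = ((-49 - 19) + 64)*46 = (-68 + 64)*46 = -4*46 = -184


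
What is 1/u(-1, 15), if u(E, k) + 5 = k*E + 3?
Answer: -1/17 ≈ -0.058824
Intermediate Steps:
u(E, k) = -2 + E*k (u(E, k) = -5 + (k*E + 3) = -5 + (E*k + 3) = -5 + (3 + E*k) = -2 + E*k)
1/u(-1, 15) = 1/(-2 - 1*15) = 1/(-2 - 15) = 1/(-17) = -1/17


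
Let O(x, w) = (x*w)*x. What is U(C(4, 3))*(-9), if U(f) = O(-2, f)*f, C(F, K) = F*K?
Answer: -5184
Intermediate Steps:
O(x, w) = w*x**2 (O(x, w) = (w*x)*x = w*x**2)
U(f) = 4*f**2 (U(f) = (f*(-2)**2)*f = (f*4)*f = (4*f)*f = 4*f**2)
U(C(4, 3))*(-9) = (4*(4*3)**2)*(-9) = (4*12**2)*(-9) = (4*144)*(-9) = 576*(-9) = -5184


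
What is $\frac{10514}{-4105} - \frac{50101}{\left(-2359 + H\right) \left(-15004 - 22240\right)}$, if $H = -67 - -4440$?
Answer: $- \frac{788443335219}{307913652680} \approx -2.5606$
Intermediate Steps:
$H = 4373$ ($H = -67 + 4440 = 4373$)
$\frac{10514}{-4105} - \frac{50101}{\left(-2359 + H\right) \left(-15004 - 22240\right)} = \frac{10514}{-4105} - \frac{50101}{\left(-2359 + 4373\right) \left(-15004 - 22240\right)} = 10514 \left(- \frac{1}{4105}\right) - \frac{50101}{2014 \left(-37244\right)} = - \frac{10514}{4105} - \frac{50101}{-75009416} = - \frac{10514}{4105} - - \frac{50101}{75009416} = - \frac{10514}{4105} + \frac{50101}{75009416} = - \frac{788443335219}{307913652680}$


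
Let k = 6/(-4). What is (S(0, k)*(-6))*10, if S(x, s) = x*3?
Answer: 0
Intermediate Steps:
k = -3/2 (k = 6*(-¼) = -3/2 ≈ -1.5000)
S(x, s) = 3*x
(S(0, k)*(-6))*10 = ((3*0)*(-6))*10 = (0*(-6))*10 = 0*10 = 0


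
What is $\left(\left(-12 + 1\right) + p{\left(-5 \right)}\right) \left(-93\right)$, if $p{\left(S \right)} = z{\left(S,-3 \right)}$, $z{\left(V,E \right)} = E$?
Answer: $1302$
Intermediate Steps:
$p{\left(S \right)} = -3$
$\left(\left(-12 + 1\right) + p{\left(-5 \right)}\right) \left(-93\right) = \left(\left(-12 + 1\right) - 3\right) \left(-93\right) = \left(-11 - 3\right) \left(-93\right) = \left(-14\right) \left(-93\right) = 1302$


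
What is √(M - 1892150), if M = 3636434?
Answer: 2*√436071 ≈ 1320.7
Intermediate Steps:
√(M - 1892150) = √(3636434 - 1892150) = √1744284 = 2*√436071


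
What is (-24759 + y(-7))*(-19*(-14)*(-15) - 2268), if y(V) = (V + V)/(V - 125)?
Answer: 1704352741/11 ≈ 1.5494e+8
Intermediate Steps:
y(V) = 2*V/(-125 + V) (y(V) = (2*V)/(-125 + V) = 2*V/(-125 + V))
(-24759 + y(-7))*(-19*(-14)*(-15) - 2268) = (-24759 + 2*(-7)/(-125 - 7))*(-19*(-14)*(-15) - 2268) = (-24759 + 2*(-7)/(-132))*(266*(-15) - 2268) = (-24759 + 2*(-7)*(-1/132))*(-3990 - 2268) = (-24759 + 7/66)*(-6258) = -1634087/66*(-6258) = 1704352741/11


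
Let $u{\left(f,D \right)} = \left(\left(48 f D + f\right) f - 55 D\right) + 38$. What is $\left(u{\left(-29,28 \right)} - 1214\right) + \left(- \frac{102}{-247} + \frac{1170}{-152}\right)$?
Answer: $\frac{1114880655}{988} \approx 1.1284 \cdot 10^{6}$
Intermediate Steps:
$u{\left(f,D \right)} = 38 - 55 D + f \left(f + 48 D f\right)$ ($u{\left(f,D \right)} = \left(\left(48 D f + f\right) f - 55 D\right) + 38 = \left(\left(f + 48 D f\right) f - 55 D\right) + 38 = \left(f \left(f + 48 D f\right) - 55 D\right) + 38 = \left(- 55 D + f \left(f + 48 D f\right)\right) + 38 = 38 - 55 D + f \left(f + 48 D f\right)$)
$\left(u{\left(-29,28 \right)} - 1214\right) + \left(- \frac{102}{-247} + \frac{1170}{-152}\right) = \left(\left(38 + \left(-29\right)^{2} - 1540 + 48 \cdot 28 \left(-29\right)^{2}\right) - 1214\right) + \left(- \frac{102}{-247} + \frac{1170}{-152}\right) = \left(\left(38 + 841 - 1540 + 48 \cdot 28 \cdot 841\right) - 1214\right) + \left(\left(-102\right) \left(- \frac{1}{247}\right) + 1170 \left(- \frac{1}{152}\right)\right) = \left(\left(38 + 841 - 1540 + 1130304\right) - 1214\right) + \left(\frac{102}{247} - \frac{585}{76}\right) = \left(1129643 - 1214\right) - \frac{7197}{988} = 1128429 - \frac{7197}{988} = \frac{1114880655}{988}$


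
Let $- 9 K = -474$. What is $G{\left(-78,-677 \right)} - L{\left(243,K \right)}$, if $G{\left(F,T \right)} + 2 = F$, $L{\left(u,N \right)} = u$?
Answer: $-323$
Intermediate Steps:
$K = \frac{158}{3}$ ($K = \left(- \frac{1}{9}\right) \left(-474\right) = \frac{158}{3} \approx 52.667$)
$G{\left(F,T \right)} = -2 + F$
$G{\left(-78,-677 \right)} - L{\left(243,K \right)} = \left(-2 - 78\right) - 243 = -80 - 243 = -323$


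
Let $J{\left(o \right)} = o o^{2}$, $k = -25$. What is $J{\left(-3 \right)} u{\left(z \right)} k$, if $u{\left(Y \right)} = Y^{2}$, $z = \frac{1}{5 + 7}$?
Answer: $\frac{75}{16} \approx 4.6875$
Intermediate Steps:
$J{\left(o \right)} = o^{3}$
$z = \frac{1}{12} \approx 0.083333$
$J{\left(-3 \right)} u{\left(z \right)} k = \frac{\left(-3\right)^{3}}{144} \left(-25\right) = \left(-27\right) \frac{1}{144} \left(-25\right) = \left(- \frac{3}{16}\right) \left(-25\right) = \frac{75}{16}$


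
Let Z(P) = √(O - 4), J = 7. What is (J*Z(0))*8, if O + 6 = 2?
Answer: 112*I*√2 ≈ 158.39*I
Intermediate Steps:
O = -4 (O = -6 + 2 = -4)
Z(P) = 2*I*√2 (Z(P) = √(-4 - 4) = √(-8) = 2*I*√2)
(J*Z(0))*8 = (7*(2*I*√2))*8 = (14*I*√2)*8 = 112*I*√2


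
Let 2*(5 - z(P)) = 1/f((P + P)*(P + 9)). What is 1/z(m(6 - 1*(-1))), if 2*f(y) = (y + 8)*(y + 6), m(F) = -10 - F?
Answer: 77840/389199 ≈ 0.20000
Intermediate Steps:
f(y) = (6 + y)*(8 + y)/2 (f(y) = ((y + 8)*(y + 6))/2 = ((8 + y)*(6 + y))/2 = ((6 + y)*(8 + y))/2 = (6 + y)*(8 + y)/2)
z(P) = 5 - 1/(2*(24 + 2*P**2*(9 + P)**2 + 14*P*(9 + P))) (z(P) = 5 - 1/(2*(24 + ((P + P)*(P + 9))**2/2 + 7*((P + P)*(P + 9)))) = 5 - 1/(2*(24 + ((2*P)*(9 + P))**2/2 + 7*((2*P)*(9 + P)))) = 5 - 1/(2*(24 + (2*P*(9 + P))**2/2 + 7*(2*P*(9 + P)))) = 5 - 1/(2*(24 + (4*P**2*(9 + P)**2)/2 + 14*P*(9 + P))) = 5 - 1/(2*(24 + 2*P**2*(9 + P)**2 + 14*P*(9 + P))))
1/z(m(6 - 1*(-1))) = 1/((239 + 140*(-10 - (6 - 1*(-1)))**2 + 1260*(-10 - (6 - 1*(-1))) + 20*(-10 - (6 - 1*(-1)))**2*(9 + (-10 - (6 - 1*(-1))))**2)/(4*(12 + 7*(-10 - (6 - 1*(-1)))**2 + 63*(-10 - (6 - 1*(-1))) + (-10 - (6 - 1*(-1)))**2*(9 + (-10 - (6 - 1*(-1))))**2))) = 1/((239 + 140*(-10 - (6 + 1))**2 + 1260*(-10 - (6 + 1)) + 20*(-10 - (6 + 1))**2*(9 + (-10 - (6 + 1)))**2)/(4*(12 + 7*(-10 - (6 + 1))**2 + 63*(-10 - (6 + 1)) + (-10 - (6 + 1))**2*(9 + (-10 - (6 + 1)))**2))) = 1/((239 + 140*(-10 - 1*7)**2 + 1260*(-10 - 1*7) + 20*(-10 - 1*7)**2*(9 + (-10 - 1*7))**2)/(4*(12 + 7*(-10 - 1*7)**2 + 63*(-10 - 1*7) + (-10 - 1*7)**2*(9 + (-10 - 1*7))**2))) = 1/((239 + 140*(-10 - 7)**2 + 1260*(-10 - 7) + 20*(-10 - 7)**2*(9 + (-10 - 7))**2)/(4*(12 + 7*(-10 - 7)**2 + 63*(-10 - 7) + (-10 - 7)**2*(9 + (-10 - 7))**2))) = 1/((239 + 140*(-17)**2 + 1260*(-17) + 20*(-17)**2*(9 - 17)**2)/(4*(12 + 7*(-17)**2 + 63*(-17) + (-17)**2*(9 - 17)**2))) = 1/((239 + 140*289 - 21420 + 20*289*(-8)**2)/(4*(12 + 7*289 - 1071 + 289*(-8)**2))) = 1/((239 + 40460 - 21420 + 20*289*64)/(4*(12 + 2023 - 1071 + 289*64))) = 1/((239 + 40460 - 21420 + 369920)/(4*(12 + 2023 - 1071 + 18496))) = 1/((1/4)*389199/19460) = 1/((1/4)*(1/19460)*389199) = 1/(389199/77840) = 77840/389199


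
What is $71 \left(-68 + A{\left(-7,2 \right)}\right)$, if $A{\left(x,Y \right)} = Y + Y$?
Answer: $-4544$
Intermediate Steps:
$A{\left(x,Y \right)} = 2 Y$
$71 \left(-68 + A{\left(-7,2 \right)}\right) = 71 \left(-68 + 2 \cdot 2\right) = 71 \left(-68 + 4\right) = 71 \left(-64\right) = -4544$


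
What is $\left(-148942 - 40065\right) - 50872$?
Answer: $-239879$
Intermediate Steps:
$\left(-148942 - 40065\right) - 50872 = -189007 - 50872 = -239879$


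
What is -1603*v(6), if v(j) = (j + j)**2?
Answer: -230832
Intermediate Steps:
v(j) = 4*j**2 (v(j) = (2*j)**2 = 4*j**2)
-1603*v(6) = -6412*6**2 = -6412*36 = -1603*144 = -230832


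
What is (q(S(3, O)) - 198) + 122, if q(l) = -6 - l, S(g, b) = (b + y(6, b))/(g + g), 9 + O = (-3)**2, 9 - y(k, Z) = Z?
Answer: -167/2 ≈ -83.500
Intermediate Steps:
y(k, Z) = 9 - Z
O = 0 (O = -9 + (-3)**2 = -9 + 9 = 0)
S(g, b) = 9/(2*g) (S(g, b) = (b + (9 - b))/(g + g) = 9/((2*g)) = 9*(1/(2*g)) = 9/(2*g))
(q(S(3, O)) - 198) + 122 = ((-6 - 9/(2*3)) - 198) + 122 = ((-6 - 1*3/2) - 198) + 122 = ((-6 - 3/2) - 198) + 122 = (-15/2 - 198) + 122 = -411/2 + 122 = -167/2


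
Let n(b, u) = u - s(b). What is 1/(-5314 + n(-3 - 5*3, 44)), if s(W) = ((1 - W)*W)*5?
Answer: -1/3560 ≈ -0.00028090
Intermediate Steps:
s(W) = 5*W*(1 - W) (s(W) = (W*(1 - W))*5 = 5*W*(1 - W))
n(b, u) = u - 5*b*(1 - b)
1/(-5314 + n(-3 - 5*3, 44)) = 1/(-5314 + (44 + 5*(-3 - 5*3)*(-1 + (-3 - 5*3)))) = 1/(-5314 + (44 + 5*(-3 - 15)*(-1 + (-3 - 15)))) = 1/(-5314 + (44 + 5*(-18)*(-1 - 18))) = 1/(-5314 + (44 + 5*(-18)*(-19))) = 1/(-5314 + (44 + 1710)) = 1/(-5314 + 1754) = 1/(-3560) = -1/3560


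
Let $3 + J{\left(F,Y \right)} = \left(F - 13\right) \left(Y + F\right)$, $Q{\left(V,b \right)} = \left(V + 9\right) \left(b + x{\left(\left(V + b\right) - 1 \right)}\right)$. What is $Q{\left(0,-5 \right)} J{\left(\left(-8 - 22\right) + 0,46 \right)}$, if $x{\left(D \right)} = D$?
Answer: $68409$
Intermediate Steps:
$Q{\left(V,b \right)} = \left(9 + V\right) \left(-1 + V + 2 b\right)$ ($Q{\left(V,b \right)} = \left(V + 9\right) \left(b - \left(1 - V - b\right)\right) = \left(9 + V\right) \left(b + \left(-1 + V + b\right)\right) = \left(9 + V\right) \left(-1 + V + 2 b\right)$)
$J{\left(F,Y \right)} = -3 + \left(-13 + F\right) \left(F + Y\right)$ ($J{\left(F,Y \right)} = -3 + \left(F - 13\right) \left(Y + F\right) = -3 + \left(-13 + F\right) \left(F + Y\right)$)
$Q{\left(0,-5 \right)} J{\left(\left(-8 - 22\right) + 0,46 \right)} = \left(-9 + 0^{2} + 8 \cdot 0 + 18 \left(-5\right) + 2 \cdot 0 \left(-5\right)\right) \left(-3 + \left(\left(-8 - 22\right) + 0\right)^{2} - 13 \left(\left(-8 - 22\right) + 0\right) - 598 + \left(\left(-8 - 22\right) + 0\right) 46\right) = \left(-9 + 0 + 0 - 90 + 0\right) \left(-3 + \left(-30 + 0\right)^{2} - 13 \left(-30 + 0\right) - 598 + \left(-30 + 0\right) 46\right) = - 99 \left(-3 + \left(-30\right)^{2} - -390 - 598 - 1380\right) = - 99 \left(-3 + 900 + 390 - 598 - 1380\right) = \left(-99\right) \left(-691\right) = 68409$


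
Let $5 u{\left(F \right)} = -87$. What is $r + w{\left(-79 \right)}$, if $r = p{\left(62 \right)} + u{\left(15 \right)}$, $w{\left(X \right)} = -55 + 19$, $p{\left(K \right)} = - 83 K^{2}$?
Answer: $- \frac{1595527}{5} \approx -3.1911 \cdot 10^{5}$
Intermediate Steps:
$u{\left(F \right)} = - \frac{87}{5}$ ($u{\left(F \right)} = \frac{1}{5} \left(-87\right) = - \frac{87}{5}$)
$w{\left(X \right)} = -36$
$r = - \frac{1595347}{5}$ ($r = - 83 \cdot 62^{2} - \frac{87}{5} = \left(-83\right) 3844 - \frac{87}{5} = -319052 - \frac{87}{5} = - \frac{1595347}{5} \approx -3.1907 \cdot 10^{5}$)
$r + w{\left(-79 \right)} = - \frac{1595347}{5} - 36 = - \frac{1595527}{5}$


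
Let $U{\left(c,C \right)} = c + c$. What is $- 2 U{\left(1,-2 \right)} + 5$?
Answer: $1$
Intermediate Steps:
$U{\left(c,C \right)} = 2 c$
$- 2 U{\left(1,-2 \right)} + 5 = - 2 \cdot 2 \cdot 1 + 5 = \left(-2\right) 2 + 5 = -4 + 5 = 1$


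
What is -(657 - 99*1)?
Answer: -558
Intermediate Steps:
-(657 - 99*1) = -(657 - 99) = -1*558 = -558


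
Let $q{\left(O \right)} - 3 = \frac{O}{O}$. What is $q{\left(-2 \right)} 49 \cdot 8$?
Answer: $1568$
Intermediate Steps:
$q{\left(O \right)} = 4$ ($q{\left(O \right)} = 3 + \frac{O}{O} = 3 + 1 = 4$)
$q{\left(-2 \right)} 49 \cdot 8 = 4 \cdot 49 \cdot 8 = 196 \cdot 8 = 1568$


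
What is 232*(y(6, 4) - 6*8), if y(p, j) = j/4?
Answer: -10904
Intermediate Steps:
y(p, j) = j/4 (y(p, j) = j*(¼) = j/4)
232*(y(6, 4) - 6*8) = 232*((¼)*4 - 6*8) = 232*(1 - 48) = 232*(-47) = -10904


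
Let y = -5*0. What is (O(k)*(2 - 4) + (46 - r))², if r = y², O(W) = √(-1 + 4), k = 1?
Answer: 2128 - 184*√3 ≈ 1809.3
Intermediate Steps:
O(W) = √3
y = 0
r = 0 (r = 0² = 0)
(O(k)*(2 - 4) + (46 - r))² = (√3*(2 - 4) + (46 - 1*0))² = (√3*(-2) + (46 + 0))² = (-2*√3 + 46)² = (46 - 2*√3)²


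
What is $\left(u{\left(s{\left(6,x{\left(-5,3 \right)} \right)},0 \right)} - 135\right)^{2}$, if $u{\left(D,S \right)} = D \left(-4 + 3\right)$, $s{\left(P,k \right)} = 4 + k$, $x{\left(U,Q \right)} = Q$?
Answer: $20164$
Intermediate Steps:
$u{\left(D,S \right)} = - D$ ($u{\left(D,S \right)} = D \left(-1\right) = - D$)
$\left(u{\left(s{\left(6,x{\left(-5,3 \right)} \right)},0 \right)} - 135\right)^{2} = \left(- (4 + 3) - 135\right)^{2} = \left(\left(-1\right) 7 - 135\right)^{2} = \left(-7 - 135\right)^{2} = \left(-142\right)^{2} = 20164$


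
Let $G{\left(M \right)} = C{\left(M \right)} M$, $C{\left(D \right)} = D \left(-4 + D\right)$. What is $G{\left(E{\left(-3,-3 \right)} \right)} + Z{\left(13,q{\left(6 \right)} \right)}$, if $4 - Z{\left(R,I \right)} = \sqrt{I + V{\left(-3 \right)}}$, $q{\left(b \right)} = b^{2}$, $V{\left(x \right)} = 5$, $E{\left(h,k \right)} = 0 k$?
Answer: $4 - \sqrt{41} \approx -2.4031$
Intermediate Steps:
$E{\left(h,k \right)} = 0$
$G{\left(M \right)} = M^{2} \left(-4 + M\right)$ ($G{\left(M \right)} = M \left(-4 + M\right) M = M^{2} \left(-4 + M\right)$)
$Z{\left(R,I \right)} = 4 - \sqrt{5 + I}$ ($Z{\left(R,I \right)} = 4 - \sqrt{I + 5} = 4 - \sqrt{5 + I}$)
$G{\left(E{\left(-3,-3 \right)} \right)} + Z{\left(13,q{\left(6 \right)} \right)} = 0^{2} \left(-4 + 0\right) + \left(4 - \sqrt{5 + 6^{2}}\right) = 0 \left(-4\right) + \left(4 - \sqrt{5 + 36}\right) = 0 + \left(4 - \sqrt{41}\right) = 4 - \sqrt{41}$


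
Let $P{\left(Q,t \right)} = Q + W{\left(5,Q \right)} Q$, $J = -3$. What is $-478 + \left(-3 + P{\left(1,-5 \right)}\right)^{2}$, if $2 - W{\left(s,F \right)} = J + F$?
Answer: $-474$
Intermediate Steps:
$W{\left(s,F \right)} = 5 - F$ ($W{\left(s,F \right)} = 2 - \left(-3 + F\right) = 5 - F$)
$P{\left(Q,t \right)} = Q + Q \left(5 - Q\right)$ ($P{\left(Q,t \right)} = Q + \left(5 - Q\right) Q = Q + Q \left(5 - Q\right)$)
$-478 + \left(-3 + P{\left(1,-5 \right)}\right)^{2} = -478 + \left(-3 + 1 \left(6 - 1\right)\right)^{2} = -478 + \left(-3 + 1 \cdot 5\right)^{2} = -478 + \left(-3 + 5\right)^{2} = -478 + 2^{2} = -478 + 4 = -474$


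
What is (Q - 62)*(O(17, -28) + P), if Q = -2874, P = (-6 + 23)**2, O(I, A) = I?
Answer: -898416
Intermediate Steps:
P = 289 (P = 17**2 = 289)
(Q - 62)*(O(17, -28) + P) = (-2874 - 62)*(17 + 289) = -2936*306 = -898416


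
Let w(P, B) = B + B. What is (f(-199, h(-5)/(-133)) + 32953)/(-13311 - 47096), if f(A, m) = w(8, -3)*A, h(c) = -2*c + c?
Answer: -34147/60407 ≈ -0.56528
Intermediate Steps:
w(P, B) = 2*B
h(c) = -c
f(A, m) = -6*A (f(A, m) = (2*(-3))*A = -6*A)
(f(-199, h(-5)/(-133)) + 32953)/(-13311 - 47096) = (-6*(-199) + 32953)/(-13311 - 47096) = (1194 + 32953)/(-60407) = 34147*(-1/60407) = -34147/60407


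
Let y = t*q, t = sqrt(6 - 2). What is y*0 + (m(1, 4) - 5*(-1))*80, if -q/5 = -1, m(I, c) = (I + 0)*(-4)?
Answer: 80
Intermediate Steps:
m(I, c) = -4*I (m(I, c) = I*(-4) = -4*I)
q = 5 (q = -5*(-1) = 5)
t = 2 (t = sqrt(4) = 2)
y = 10 (y = 2*5 = 10)
y*0 + (m(1, 4) - 5*(-1))*80 = 10*0 + (-4*1 - 5*(-1))*80 = 0 + (-4 + 5)*80 = 0 + 1*80 = 0 + 80 = 80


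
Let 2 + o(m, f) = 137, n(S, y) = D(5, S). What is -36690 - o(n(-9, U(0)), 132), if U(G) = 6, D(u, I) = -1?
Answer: -36825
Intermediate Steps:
n(S, y) = -1
o(m, f) = 135 (o(m, f) = -2 + 137 = 135)
-36690 - o(n(-9, U(0)), 132) = -36690 - 1*135 = -36690 - 135 = -36825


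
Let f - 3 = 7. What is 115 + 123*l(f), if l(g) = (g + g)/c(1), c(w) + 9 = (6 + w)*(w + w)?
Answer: 607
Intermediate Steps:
f = 10 (f = 3 + 7 = 10)
c(w) = -9 + 2*w*(6 + w) (c(w) = -9 + (6 + w)*(w + w) = -9 + (6 + w)*(2*w) = -9 + 2*w*(6 + w))
l(g) = 2*g/5 (l(g) = (g + g)/(-9 + 2*1**2 + 12*1) = (2*g)/(-9 + 2*1 + 12) = (2*g)/(-9 + 2 + 12) = (2*g)/5 = (2*g)*(1/5) = 2*g/5)
115 + 123*l(f) = 115 + 123*((2/5)*10) = 115 + 123*4 = 115 + 492 = 607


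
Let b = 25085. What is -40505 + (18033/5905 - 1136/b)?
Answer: -239977417896/5925077 ≈ -40502.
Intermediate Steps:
-40505 + (18033/5905 - 1136/b) = -40505 + (18033/5905 - 1136/25085) = -40505 + 17825989/5925077 = -239977417896/5925077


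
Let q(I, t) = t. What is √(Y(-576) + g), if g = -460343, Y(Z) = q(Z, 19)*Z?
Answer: I*√471287 ≈ 686.5*I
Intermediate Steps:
Y(Z) = 19*Z
√(Y(-576) + g) = √(19*(-576) - 460343) = √(-10944 - 460343) = √(-471287) = I*√471287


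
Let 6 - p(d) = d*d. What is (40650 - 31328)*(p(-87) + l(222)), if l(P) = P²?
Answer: 388923162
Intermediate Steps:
p(d) = 6 - d² (p(d) = 6 - d*d = 6 - d²)
(40650 - 31328)*(p(-87) + l(222)) = (40650 - 31328)*((6 - 1*(-87)²) + 222²) = 9322*((6 - 1*7569) + 49284) = 9322*((6 - 7569) + 49284) = 9322*(-7563 + 49284) = 9322*41721 = 388923162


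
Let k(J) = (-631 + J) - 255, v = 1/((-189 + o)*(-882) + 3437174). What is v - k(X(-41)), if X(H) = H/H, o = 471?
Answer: 2821778251/3188450 ≈ 885.00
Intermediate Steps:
X(H) = 1
v = 1/3188450 (v = 1/((-189 + 471)*(-882) + 3437174) = 1/(282*(-882) + 3437174) = 1/(-248724 + 3437174) = 1/3188450 ≈ 3.1363e-7)
k(J) = -886 + J
v - k(X(-41)) = 1/3188450 - (-886 + 1) = 1/3188450 - 1*(-885) = 1/3188450 + 885 = 2821778251/3188450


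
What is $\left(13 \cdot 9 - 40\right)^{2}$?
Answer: $5929$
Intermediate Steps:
$\left(13 \cdot 9 - 40\right)^{2} = \left(117 - 40\right)^{2} = 77^{2} = 5929$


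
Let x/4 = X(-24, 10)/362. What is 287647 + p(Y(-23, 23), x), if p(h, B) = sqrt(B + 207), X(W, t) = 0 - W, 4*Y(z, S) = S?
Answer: 287647 + sqrt(6790215)/181 ≈ 2.8766e+5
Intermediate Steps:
Y(z, S) = S/4
X(W, t) = -W
x = 48/181 (x = 4*(-1*(-24)/362) = 4*(24*(1/362)) = 4*(12/181) = 48/181 ≈ 0.26519)
p(h, B) = sqrt(207 + B)
287647 + p(Y(-23, 23), x) = 287647 + sqrt(207 + 48/181) = 287647 + sqrt(37515/181) = 287647 + sqrt(6790215)/181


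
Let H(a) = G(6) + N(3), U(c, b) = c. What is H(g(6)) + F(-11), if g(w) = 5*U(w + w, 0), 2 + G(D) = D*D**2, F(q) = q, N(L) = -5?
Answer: 198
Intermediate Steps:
G(D) = -2 + D**3 (G(D) = -2 + D*D**2 = -2 + D**3)
g(w) = 10*w (g(w) = 5*(w + w) = 5*(2*w) = 10*w)
H(a) = 209 (H(a) = (-2 + 6**3) - 5 = (-2 + 216) - 5 = 214 - 5 = 209)
H(g(6)) + F(-11) = 209 - 11 = 198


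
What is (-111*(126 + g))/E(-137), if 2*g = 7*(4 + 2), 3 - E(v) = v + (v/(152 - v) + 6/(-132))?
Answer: -103743486/893423 ≈ -116.12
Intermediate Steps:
E(v) = 67/22 - v - v/(152 - v) (E(v) = 3 - (v + (v/(152 - v) + 6/(-132))) = 3 - (v + (v/(152 - v) + 6*(-1/132))) = 3 - (v + (v/(152 - v) - 1/22)) = 3 - (v + (-1/22 + v/(152 - v))) = 3 - (-1/22 + v + v/(152 - v)) = 3 + (1/22 - v - v/(152 - v)) = 67/22 - v - v/(152 - v))
g = 21 (g = (7*(4 + 2))/2 = (7*6)/2 = (½)*42 = 21)
(-111*(126 + g))/E(-137) = (-111*(126 + 21))/(((-10184 - 22*(-137)² + 3433*(-137))/(22*(-152 - 137)))) = (-111*147)/(((1/22)*(-10184 - 22*18769 - 470321)/(-289))) = -16317*(-6358/(-10184 - 412918 - 470321)) = -16317/((1/22)*(-1/289)*(-893423)) = -16317/893423/6358 = -16317*6358/893423 = -103743486/893423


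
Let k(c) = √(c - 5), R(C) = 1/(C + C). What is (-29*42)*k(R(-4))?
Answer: -609*I*√82/2 ≈ -2757.4*I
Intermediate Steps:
R(C) = 1/(2*C)
k(c) = √(-5 + c)
(-29*42)*k(R(-4)) = (-29*42)*√(-5 + (½)/(-4)) = -1218*√(-5 + (½)*(-¼)) = -1218*√(-5 - ⅛) = -609*I*√82/2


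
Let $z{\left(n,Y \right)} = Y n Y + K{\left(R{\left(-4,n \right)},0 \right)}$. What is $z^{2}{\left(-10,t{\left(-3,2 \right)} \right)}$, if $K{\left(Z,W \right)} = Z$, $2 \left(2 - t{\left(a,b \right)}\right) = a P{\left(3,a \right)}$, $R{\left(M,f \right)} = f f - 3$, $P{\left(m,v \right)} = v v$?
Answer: $\frac{21261321}{4} \approx 5.3153 \cdot 10^{6}$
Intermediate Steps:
$P{\left(m,v \right)} = v^{2}$
$R{\left(M,f \right)} = -3 + f^{2}$ ($R{\left(M,f \right)} = f^{2} - 3 = -3 + f^{2}$)
$t{\left(a,b \right)} = 2 - \frac{a^{3}}{2}$ ($t{\left(a,b \right)} = 2 - \frac{a a^{2}}{2} = 2 - \frac{a^{3}}{2}$)
$z{\left(n,Y \right)} = -3 + n^{2} + n Y^{2}$ ($z{\left(n,Y \right)} = Y n Y + \left(-3 + n^{2}\right) = n Y^{2} + \left(-3 + n^{2}\right) = -3 + n^{2} + n Y^{2}$)
$z^{2}{\left(-10,t{\left(-3,2 \right)} \right)} = \left(-3 + \left(-10\right)^{2} - 10 \left(2 - \frac{\left(-3\right)^{3}}{2}\right)^{2}\right)^{2} = \left(-3 + 100 - 10 \left(2 - - \frac{27}{2}\right)^{2}\right)^{2} = \left(-3 + 100 - 10 \left(2 + \frac{27}{2}\right)^{2}\right)^{2} = \left(-3 + 100 - 10 \left(\frac{31}{2}\right)^{2}\right)^{2} = \left(-3 + 100 - \frac{4805}{2}\right)^{2} = \left(- \frac{4611}{2}\right)^{2} = \frac{21261321}{4}$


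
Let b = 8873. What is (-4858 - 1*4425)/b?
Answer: -9283/8873 ≈ -1.0462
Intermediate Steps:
(-4858 - 1*4425)/b = (-4858 - 1*4425)/8873 = (-4858 - 4425)*(1/8873) = -9283*1/8873 = -9283/8873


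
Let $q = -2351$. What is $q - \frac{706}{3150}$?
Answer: $- \frac{3703178}{1575} \approx -2351.2$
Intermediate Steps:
$q - \frac{706}{3150} = -2351 - \frac{706}{3150} = -2351 - \frac{353}{1575} = - \frac{3703178}{1575}$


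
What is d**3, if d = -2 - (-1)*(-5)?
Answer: -343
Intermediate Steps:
d = -7 (d = -2 - 1*5 = -2 - 5 = -7)
d**3 = (-7)**3 = -343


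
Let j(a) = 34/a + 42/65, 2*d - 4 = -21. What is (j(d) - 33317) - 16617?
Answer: -3245928/65 ≈ -49937.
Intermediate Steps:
d = -17/2 (d = 2 + (½)*(-21) = 2 - 21/2 = -17/2 ≈ -8.5000)
j(a) = 42/65 + 34/a (j(a) = 34/a + 42*(1/65) = 34/a + 42/65 = 42/65 + 34/a)
(j(d) - 33317) - 16617 = ((42/65 + 34/(-17/2)) - 33317) - 16617 = ((42/65 + 34*(-2/17)) - 33317) - 16617 = ((42/65 - 4) - 33317) - 16617 = (-218/65 - 33317) - 16617 = -2165823/65 - 16617 = -3245928/65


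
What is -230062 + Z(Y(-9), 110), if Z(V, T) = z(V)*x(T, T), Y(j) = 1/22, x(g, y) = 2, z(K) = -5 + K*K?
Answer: -55677423/242 ≈ -2.3007e+5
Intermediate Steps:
z(K) = -5 + K²
Y(j) = 1/22
Z(V, T) = -10 + 2*V² (Z(V, T) = (-5 + V²)*2 = -10 + 2*V²)
-230062 + Z(Y(-9), 110) = -230062 + (-10 + 2*(1/22)²) = -230062 + (-10 + 2*(1/484)) = -230062 + (-10 + 1/242) = -230062 - 2419/242 = -55677423/242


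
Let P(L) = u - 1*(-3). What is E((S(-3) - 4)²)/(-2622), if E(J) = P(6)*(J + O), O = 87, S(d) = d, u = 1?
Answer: -272/1311 ≈ -0.20748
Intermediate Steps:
P(L) = 4 (P(L) = 1 - 1*(-3) = 1 + 3 = 4)
E(J) = 348 + 4*J (E(J) = 4*(J + 87) = 4*(87 + J) = 348 + 4*J)
E((S(-3) - 4)²)/(-2622) = (348 + 4*(-3 - 4)²)/(-2622) = (348 + 4*(-7)²)*(-1/2622) = (348 + 4*49)*(-1/2622) = (348 + 196)*(-1/2622) = 544*(-1/2622) = -272/1311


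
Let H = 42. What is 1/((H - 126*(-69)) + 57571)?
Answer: 1/66307 ≈ 1.5081e-5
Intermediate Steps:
1/((H - 126*(-69)) + 57571) = 1/((42 - 126*(-69)) + 57571) = 1/((42 + 8694) + 57571) = 1/(8736 + 57571) = 1/66307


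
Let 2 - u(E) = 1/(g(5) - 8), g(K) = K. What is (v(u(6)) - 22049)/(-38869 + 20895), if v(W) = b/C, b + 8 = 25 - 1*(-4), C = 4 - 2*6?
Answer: 176413/143792 ≈ 1.2269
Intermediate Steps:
C = -8 (C = 4 - 12 = -8)
b = 21 (b = -8 + (25 - 1*(-4)) = -8 + (25 + 4) = -8 + 29 = 21)
u(E) = 7/3 (u(E) = 2 - 1/(5 - 8) = 2 - 1/(-3) = 2 - 1*(-1/3) = 2 + 1/3 = 7/3)
v(W) = -21/8 (v(W) = 21/(-8) = 21*(-1/8) = -21/8)
(v(u(6)) - 22049)/(-38869 + 20895) = (-21/8 - 22049)/(-38869 + 20895) = -176413/8/(-17974) = -176413/8*(-1/17974) = 176413/143792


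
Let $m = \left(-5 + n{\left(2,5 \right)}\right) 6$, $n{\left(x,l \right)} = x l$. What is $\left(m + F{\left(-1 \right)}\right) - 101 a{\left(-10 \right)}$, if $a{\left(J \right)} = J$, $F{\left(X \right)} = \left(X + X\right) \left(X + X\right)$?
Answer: $1044$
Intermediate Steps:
$n{\left(x,l \right)} = l x$
$F{\left(X \right)} = 4 X^{2}$ ($F{\left(X \right)} = 2 X 2 X = 4 X^{2}$)
$m = 30$ ($m = \left(-5 + 5 \cdot 2\right) 6 = \left(-5 + 10\right) 6 = 5 \cdot 6 = 30$)
$\left(m + F{\left(-1 \right)}\right) - 101 a{\left(-10 \right)} = \left(30 + 4 \left(-1\right)^{2}\right) - -1010 = \left(30 + 4 \cdot 1\right) + 1010 = \left(30 + 4\right) + 1010 = 34 + 1010 = 1044$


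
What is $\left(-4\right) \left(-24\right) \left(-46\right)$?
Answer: $-4416$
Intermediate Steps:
$\left(-4\right) \left(-24\right) \left(-46\right) = 96 \left(-46\right) = -4416$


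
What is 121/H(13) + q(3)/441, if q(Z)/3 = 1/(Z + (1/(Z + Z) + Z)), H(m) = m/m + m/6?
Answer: 1316276/34447 ≈ 38.212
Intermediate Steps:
H(m) = 1 + m/6 (H(m) = 1 + m*(⅙) = 1 + m/6)
q(Z) = 3/(1/(2*Z) + 2*Z) (q(Z) = 3/(Z + (1/(Z + Z) + Z)) = 3/(Z + (1/(2*Z) + Z)) = 3/(Z + (Z + 1/(2*Z))) = 3/(1/(2*Z) + 2*Z))
121/H(13) + q(3)/441 = 121/(1 + (⅙)*13) + (6*3/(1 + 4*3²))/441 = 121/(1 + 13/6) + (6*3/(1 + 4*9))*(1/441) = 121/(19/6) + (6*3/(1 + 36))*(1/441) = 121*(6/19) + (6*3/37)*(1/441) = 726/19 + (6*3*(1/37))*(1/441) = 726/19 + (18/37)*(1/441) = 726/19 + 2/1813 = 1316276/34447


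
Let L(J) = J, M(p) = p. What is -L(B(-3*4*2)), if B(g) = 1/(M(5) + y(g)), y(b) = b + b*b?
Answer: -1/557 ≈ -0.0017953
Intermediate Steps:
y(b) = b + b²
B(g) = 1/(5 + g*(1 + g))
-L(B(-3*4*2)) = -1/(5 + (-3*4*2)*(1 - 3*4*2)) = -1/(5 + (-12*2)*(1 - 12*2)) = -1/(5 - 24*(1 - 24)) = -1/(5 - 24*(-23)) = -1/(5 + 552) = -1/557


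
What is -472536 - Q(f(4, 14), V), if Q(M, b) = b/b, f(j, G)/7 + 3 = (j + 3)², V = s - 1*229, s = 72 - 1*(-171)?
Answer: -472537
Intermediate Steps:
s = 243 (s = 72 + 171 = 243)
V = 14 (V = 243 - 1*229 = 243 - 229 = 14)
f(j, G) = -21 + 7*(3 + j)² (f(j, G) = -21 + 7*(j + 3)² = -21 + 7*(3 + j)²)
Q(M, b) = 1
-472536 - Q(f(4, 14), V) = -472536 - 1*1 = -472536 - 1 = -472537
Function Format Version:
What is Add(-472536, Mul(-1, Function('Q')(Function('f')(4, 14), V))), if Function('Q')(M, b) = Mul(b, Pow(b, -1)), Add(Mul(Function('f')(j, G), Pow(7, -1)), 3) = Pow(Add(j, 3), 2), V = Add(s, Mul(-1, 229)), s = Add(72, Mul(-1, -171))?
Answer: -472537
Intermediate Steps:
s = 243 (s = Add(72, 171) = 243)
V = 14 (V = Add(243, Mul(-1, 229)) = Add(243, -229) = 14)
Function('f')(j, G) = Add(-21, Mul(7, Pow(Add(3, j), 2))) (Function('f')(j, G) = Add(-21, Mul(7, Pow(Add(j, 3), 2))) = Add(-21, Mul(7, Pow(Add(3, j), 2))))
Function('Q')(M, b) = 1
Add(-472536, Mul(-1, Function('Q')(Function('f')(4, 14), V))) = Add(-472536, Mul(-1, 1)) = Add(-472536, -1) = -472537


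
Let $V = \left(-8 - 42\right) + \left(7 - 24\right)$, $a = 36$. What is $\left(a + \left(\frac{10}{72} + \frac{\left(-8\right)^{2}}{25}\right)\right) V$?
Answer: $- \frac{2333543}{900} \approx -2592.8$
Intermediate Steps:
$V = -67$ ($V = -50 + \left(7 - 24\right) = -50 - 17 = -67$)
$\left(a + \left(\frac{10}{72} + \frac{\left(-8\right)^{2}}{25}\right)\right) V = \left(36 + \left(\frac{10}{72} + \frac{\left(-8\right)^{2}}{25}\right)\right) \left(-67\right) = \left(36 + \left(10 \cdot \frac{1}{72} + 64 \cdot \frac{1}{25}\right)\right) \left(-67\right) = \left(36 + \left(\frac{5}{36} + \frac{64}{25}\right)\right) \left(-67\right) = \left(36 + \frac{2429}{900}\right) \left(-67\right) = \frac{34829}{900} \left(-67\right) = - \frac{2333543}{900}$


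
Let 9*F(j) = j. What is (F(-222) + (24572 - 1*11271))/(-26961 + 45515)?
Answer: 39829/55662 ≈ 0.71555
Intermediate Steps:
F(j) = j/9
(F(-222) + (24572 - 1*11271))/(-26961 + 45515) = ((1/9)*(-222) + (24572 - 1*11271))/(-26961 + 45515) = (-74/3 + (24572 - 11271))/18554 = (-74/3 + 13301)*(1/18554) = (39829/3)*(1/18554) = 39829/55662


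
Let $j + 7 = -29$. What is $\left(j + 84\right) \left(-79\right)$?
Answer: $-3792$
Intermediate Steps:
$j = -36$ ($j = -7 - 29 = -36$)
$\left(j + 84\right) \left(-79\right) = \left(-36 + 84\right) \left(-79\right) = 48 \left(-79\right) = -3792$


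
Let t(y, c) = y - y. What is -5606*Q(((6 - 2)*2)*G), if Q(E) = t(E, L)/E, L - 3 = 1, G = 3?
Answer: 0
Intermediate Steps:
L = 4 (L = 3 + 1 = 4)
t(y, c) = 0
Q(E) = 0 (Q(E) = 0/E = 0)
-5606*Q(((6 - 2)*2)*G) = -5606*0 = 0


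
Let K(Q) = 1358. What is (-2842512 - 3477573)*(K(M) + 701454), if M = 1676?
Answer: -4441831579020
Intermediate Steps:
(-2842512 - 3477573)*(K(M) + 701454) = (-2842512 - 3477573)*(1358 + 701454) = -6320085*702812 = -4441831579020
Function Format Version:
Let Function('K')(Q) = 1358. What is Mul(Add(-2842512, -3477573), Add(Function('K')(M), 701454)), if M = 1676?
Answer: -4441831579020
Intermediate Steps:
Mul(Add(-2842512, -3477573), Add(Function('K')(M), 701454)) = Mul(Add(-2842512, -3477573), Add(1358, 701454)) = Mul(-6320085, 702812) = -4441831579020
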